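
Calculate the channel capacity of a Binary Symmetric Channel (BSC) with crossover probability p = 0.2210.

For BSC with error probability p:
C = 1 - H(p) where H(p) is binary entropy
H(0.2210) = -0.2210 × log₂(0.2210) - 0.7790 × log₂(0.7790)
H(p) = 0.7620
C = 1 - 0.7620 = 0.2380 bits/use


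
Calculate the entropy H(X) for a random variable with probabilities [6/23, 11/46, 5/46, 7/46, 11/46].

H(X) = -Σ p(x) log₂ p(x)
  -6/23 × log₂(6/23) = 0.5057
  -11/46 × log₂(11/46) = 0.4936
  -5/46 × log₂(5/46) = 0.3480
  -7/46 × log₂(7/46) = 0.4133
  -11/46 × log₂(11/46) = 0.4936
H(X) = 2.2543 bits


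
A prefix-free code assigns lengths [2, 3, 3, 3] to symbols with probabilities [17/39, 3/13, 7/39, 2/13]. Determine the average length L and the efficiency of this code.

Average length L = Σ p_i × l_i = 2.5641 bits
Entropy H = 1.8706 bits
Efficiency η = H/L × 100% = 72.95%


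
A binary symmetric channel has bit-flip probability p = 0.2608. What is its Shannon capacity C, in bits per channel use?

For BSC with error probability p:
C = 1 - H(p) where H(p) is binary entropy
H(0.2608) = -0.2608 × log₂(0.2608) - 0.7392 × log₂(0.7392)
H(p) = 0.8280
C = 1 - 0.8280 = 0.1720 bits/use


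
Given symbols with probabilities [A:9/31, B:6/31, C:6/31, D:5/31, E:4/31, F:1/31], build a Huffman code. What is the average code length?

Huffman tree construction:
Combine smallest probabilities repeatedly
Resulting codes:
  A: 10 (length 2)
  B: 00 (length 2)
  C: 01 (length 2)
  D: 110 (length 3)
  E: 1111 (length 4)
  F: 1110 (length 4)
Average length = Σ p(s) × length(s) = 2.4839 bits


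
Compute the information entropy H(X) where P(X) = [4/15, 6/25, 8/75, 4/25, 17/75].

H(X) = -Σ p(x) log₂ p(x)
  -4/15 × log₂(4/15) = 0.5085
  -6/25 × log₂(6/25) = 0.4941
  -8/75 × log₂(8/75) = 0.3444
  -4/25 × log₂(4/25) = 0.4230
  -17/75 × log₂(17/75) = 0.4854
H(X) = 2.2554 bits


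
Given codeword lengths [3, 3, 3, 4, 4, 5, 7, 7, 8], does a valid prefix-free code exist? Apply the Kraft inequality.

Kraft inequality: Σ 2^(-l_i) ≤ 1 for prefix-free code
Calculating: 2^(-3) + 2^(-3) + 2^(-3) + 2^(-4) + 2^(-4) + 2^(-5) + 2^(-7) + 2^(-7) + 2^(-8)
= 0.125 + 0.125 + 0.125 + 0.0625 + 0.0625 + 0.03125 + 0.0078125 + 0.0078125 + 0.00390625
= 0.5508
Since 0.5508 ≤ 1, prefix-free code exists


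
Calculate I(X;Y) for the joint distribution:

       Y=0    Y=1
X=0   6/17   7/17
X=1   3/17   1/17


H(X) = 0.7871, H(Y) = 0.9975, H(X,Y) = 1.7395
I(X;Y) = H(X) + H(Y) - H(X,Y) = 0.0452 bits


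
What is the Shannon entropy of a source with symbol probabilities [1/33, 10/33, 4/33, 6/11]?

H(X) = -Σ p(x) log₂ p(x)
  -1/33 × log₂(1/33) = 0.1529
  -10/33 × log₂(10/33) = 0.5220
  -4/33 × log₂(4/33) = 0.3690
  -6/11 × log₂(6/11) = 0.4770
H(X) = 1.5208 bits


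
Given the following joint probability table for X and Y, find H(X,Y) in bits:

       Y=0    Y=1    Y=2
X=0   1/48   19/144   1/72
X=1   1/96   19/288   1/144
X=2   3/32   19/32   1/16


H(X,Y) = -Σ p(x,y) log₂ p(x,y)
  p(0,0)=1/48: -0.0208 × log₂(0.0208) = 0.1164
  p(0,1)=19/144: -0.1319 × log₂(0.1319) = 0.3855
  p(0,2)=1/72: -0.0139 × log₂(0.0139) = 0.0857
  p(1,0)=1/96: -0.0104 × log₂(0.0104) = 0.0686
  p(1,1)=19/288: -0.0660 × log₂(0.0660) = 0.2587
  p(1,2)=1/144: -0.0069 × log₂(0.0069) = 0.0498
  p(2,0)=3/32: -0.0938 × log₂(0.0938) = 0.3202
  p(2,1)=19/32: -0.5938 × log₂(0.5938) = 0.4465
  p(2,2)=1/16: -0.0625 × log₂(0.0625) = 0.2500
H(X,Y) = 1.9814 bits


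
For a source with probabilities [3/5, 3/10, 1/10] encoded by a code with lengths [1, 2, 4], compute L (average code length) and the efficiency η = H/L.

Average length L = Σ p_i × l_i = 1.6000 bits
Entropy H = 1.2955 bits
Efficiency η = H/L × 100% = 80.97%


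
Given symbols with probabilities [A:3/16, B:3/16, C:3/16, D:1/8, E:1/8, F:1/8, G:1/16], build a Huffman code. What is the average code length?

Huffman tree construction:
Combine smallest probabilities repeatedly
Resulting codes:
  A: 110 (length 3)
  B: 111 (length 3)
  C: 00 (length 2)
  D: 011 (length 3)
  E: 100 (length 3)
  F: 101 (length 3)
  G: 010 (length 3)
Average length = Σ p(s) × length(s) = 2.8125 bits


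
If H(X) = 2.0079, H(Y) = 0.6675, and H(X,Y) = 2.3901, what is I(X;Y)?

I(X;Y) = H(X) + H(Y) - H(X,Y)
I(X;Y) = 2.0079 + 0.6675 - 2.3901 = 0.2853 bits


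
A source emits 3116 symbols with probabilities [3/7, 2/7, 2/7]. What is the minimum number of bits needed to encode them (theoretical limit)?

Entropy H = 1.5567 bits/symbol
Minimum bits = H × n = 1.5567 × 3116
= 4850.54 bits


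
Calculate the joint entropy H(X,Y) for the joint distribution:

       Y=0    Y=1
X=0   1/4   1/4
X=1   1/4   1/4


H(X,Y) = -Σ p(x,y) log₂ p(x,y)
  p(0,0)=1/4: -0.2500 × log₂(0.2500) = 0.5000
  p(0,1)=1/4: -0.2500 × log₂(0.2500) = 0.5000
  p(1,0)=1/4: -0.2500 × log₂(0.2500) = 0.5000
  p(1,1)=1/4: -0.2500 × log₂(0.2500) = 0.5000
H(X,Y) = 2.0000 bits


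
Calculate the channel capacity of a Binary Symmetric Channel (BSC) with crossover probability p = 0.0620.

For BSC with error probability p:
C = 1 - H(p) where H(p) is binary entropy
H(0.0620) = -0.0620 × log₂(0.0620) - 0.9380 × log₂(0.9380)
H(p) = 0.3353
C = 1 - 0.3353 = 0.6647 bits/use


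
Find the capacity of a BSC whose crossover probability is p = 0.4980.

For BSC with error probability p:
C = 1 - H(p) where H(p) is binary entropy
H(0.4980) = -0.4980 × log₂(0.4980) - 0.5020 × log₂(0.5020)
H(p) = 1.0000
C = 1 - 1.0000 = 0.0000 bits/use


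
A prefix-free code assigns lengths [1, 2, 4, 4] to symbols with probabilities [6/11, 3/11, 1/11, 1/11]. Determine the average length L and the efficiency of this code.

Average length L = Σ p_i × l_i = 1.8182 bits
Entropy H = 1.6172 bits
Efficiency η = H/L × 100% = 88.95%


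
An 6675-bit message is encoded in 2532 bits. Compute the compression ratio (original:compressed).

Compression ratio = Original / Compressed
= 6675 / 2532 = 2.64:1


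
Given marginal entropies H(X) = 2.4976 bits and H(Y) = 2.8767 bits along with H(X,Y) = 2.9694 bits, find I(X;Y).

I(X;Y) = H(X) + H(Y) - H(X,Y)
I(X;Y) = 2.4976 + 2.8767 - 2.9694 = 2.4049 bits


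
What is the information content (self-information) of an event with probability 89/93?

Information content I(x) = -log₂(p(x))
I = -log₂(89/93) = -log₂(0.9570)
I = 0.0634 bits


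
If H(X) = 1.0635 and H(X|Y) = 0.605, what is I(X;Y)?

I(X;Y) = H(X) - H(X|Y)
I(X;Y) = 1.0635 - 0.605 = 0.4585 bits


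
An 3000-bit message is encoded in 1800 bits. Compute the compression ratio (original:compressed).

Compression ratio = Original / Compressed
= 3000 / 1800 = 1.67:1


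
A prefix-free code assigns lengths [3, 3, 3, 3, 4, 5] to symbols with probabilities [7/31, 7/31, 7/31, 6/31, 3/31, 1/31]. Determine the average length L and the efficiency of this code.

Average length L = Σ p_i × l_i = 3.1613 bits
Entropy H = 2.3987 bits
Efficiency η = H/L × 100% = 75.88%


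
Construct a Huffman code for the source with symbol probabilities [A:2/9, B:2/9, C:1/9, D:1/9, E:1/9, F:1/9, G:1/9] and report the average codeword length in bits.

Huffman tree construction:
Combine smallest probabilities repeatedly
Resulting codes:
  A: 111 (length 3)
  B: 00 (length 2)
  C: 010 (length 3)
  D: 011 (length 3)
  E: 100 (length 3)
  F: 101 (length 3)
  G: 110 (length 3)
Average length = Σ p(s) × length(s) = 2.7778 bits


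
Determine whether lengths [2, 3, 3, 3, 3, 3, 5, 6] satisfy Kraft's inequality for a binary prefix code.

Kraft inequality: Σ 2^(-l_i) ≤ 1 for prefix-free code
Calculating: 2^(-2) + 2^(-3) + 2^(-3) + 2^(-3) + 2^(-3) + 2^(-3) + 2^(-5) + 2^(-6)
= 0.25 + 0.125 + 0.125 + 0.125 + 0.125 + 0.125 + 0.03125 + 0.015625
= 0.9219
Since 0.9219 ≤ 1, prefix-free code exists


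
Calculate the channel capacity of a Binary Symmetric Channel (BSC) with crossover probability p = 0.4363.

For BSC with error probability p:
C = 1 - H(p) where H(p) is binary entropy
H(0.4363) = -0.4363 × log₂(0.4363) - 0.5637 × log₂(0.5637)
H(p) = 0.9883
C = 1 - 0.9883 = 0.0117 bits/use


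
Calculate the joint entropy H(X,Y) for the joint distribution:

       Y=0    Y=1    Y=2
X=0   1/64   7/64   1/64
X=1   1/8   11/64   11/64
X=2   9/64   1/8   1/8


H(X,Y) = -Σ p(x,y) log₂ p(x,y)
  p(0,0)=1/64: -0.0156 × log₂(0.0156) = 0.0938
  p(0,1)=7/64: -0.1094 × log₂(0.1094) = 0.3492
  p(0,2)=1/64: -0.0156 × log₂(0.0156) = 0.0938
  p(1,0)=1/8: -0.1250 × log₂(0.1250) = 0.3750
  p(1,1)=11/64: -0.1719 × log₂(0.1719) = 0.4367
  p(1,2)=11/64: -0.1719 × log₂(0.1719) = 0.4367
  p(2,0)=9/64: -0.1406 × log₂(0.1406) = 0.3980
  p(2,1)=1/8: -0.1250 × log₂(0.1250) = 0.3750
  p(2,2)=1/8: -0.1250 × log₂(0.1250) = 0.3750
H(X,Y) = 2.9330 bits


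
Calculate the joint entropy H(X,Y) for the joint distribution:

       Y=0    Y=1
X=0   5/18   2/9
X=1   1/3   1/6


H(X,Y) = -Σ p(x,y) log₂ p(x,y)
  p(0,0)=5/18: -0.2778 × log₂(0.2778) = 0.5133
  p(0,1)=2/9: -0.2222 × log₂(0.2222) = 0.4822
  p(1,0)=1/3: -0.3333 × log₂(0.3333) = 0.5283
  p(1,1)=1/6: -0.1667 × log₂(0.1667) = 0.4308
H(X,Y) = 1.9547 bits


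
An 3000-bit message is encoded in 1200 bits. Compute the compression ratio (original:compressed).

Compression ratio = Original / Compressed
= 3000 / 1200 = 2.50:1


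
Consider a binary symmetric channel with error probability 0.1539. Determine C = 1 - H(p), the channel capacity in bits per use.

For BSC with error probability p:
C = 1 - H(p) where H(p) is binary entropy
H(0.1539) = -0.1539 × log₂(0.1539) - 0.8461 × log₂(0.8461)
H(p) = 0.6195
C = 1 - 0.6195 = 0.3805 bits/use


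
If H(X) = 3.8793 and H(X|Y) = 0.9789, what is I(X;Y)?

I(X;Y) = H(X) - H(X|Y)
I(X;Y) = 3.8793 - 0.9789 = 2.9004 bits


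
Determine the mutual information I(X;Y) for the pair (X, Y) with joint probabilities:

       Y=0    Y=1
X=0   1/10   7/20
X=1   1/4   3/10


H(X) = 0.9928, H(Y) = 0.9341, H(X,Y) = 1.8834
I(X;Y) = H(X) + H(Y) - H(X,Y) = 0.0435 bits


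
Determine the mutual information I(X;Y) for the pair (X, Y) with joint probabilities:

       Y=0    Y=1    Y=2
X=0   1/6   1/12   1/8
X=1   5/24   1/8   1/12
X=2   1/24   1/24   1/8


H(X) = 1.5284, H(Y) = 1.5546, H(X,Y) = 3.0069
I(X;Y) = H(X) + H(Y) - H(X,Y) = 0.0761 bits


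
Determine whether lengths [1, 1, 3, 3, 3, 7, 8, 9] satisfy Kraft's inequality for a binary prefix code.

Kraft inequality: Σ 2^(-l_i) ≤ 1 for prefix-free code
Calculating: 2^(-1) + 2^(-1) + 2^(-3) + 2^(-3) + 2^(-3) + 2^(-7) + 2^(-8) + 2^(-9)
= 0.5 + 0.5 + 0.125 + 0.125 + 0.125 + 0.0078125 + 0.00390625 + 0.001953125
= 1.3887
Since 1.3887 > 1, prefix-free code does not exist


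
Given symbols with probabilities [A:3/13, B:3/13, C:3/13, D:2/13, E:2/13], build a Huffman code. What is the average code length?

Huffman tree construction:
Combine smallest probabilities repeatedly
Resulting codes:
  A: 00 (length 2)
  B: 01 (length 2)
  C: 10 (length 2)
  D: 110 (length 3)
  E: 111 (length 3)
Average length = Σ p(s) × length(s) = 2.3077 bits


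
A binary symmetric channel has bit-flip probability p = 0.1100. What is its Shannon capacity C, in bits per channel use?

For BSC with error probability p:
C = 1 - H(p) where H(p) is binary entropy
H(0.1100) = -0.1100 × log₂(0.1100) - 0.8900 × log₂(0.8900)
H(p) = 0.4999
C = 1 - 0.4999 = 0.5001 bits/use


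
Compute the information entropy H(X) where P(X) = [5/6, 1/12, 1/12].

H(X) = -Σ p(x) log₂ p(x)
  -5/6 × log₂(5/6) = 0.2192
  -1/12 × log₂(1/12) = 0.2987
  -1/12 × log₂(1/12) = 0.2987
H(X) = 0.8167 bits


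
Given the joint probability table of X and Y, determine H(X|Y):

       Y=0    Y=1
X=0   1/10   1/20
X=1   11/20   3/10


H(X|Y) = Σ_y p(y) H(X|Y=y)
  p(Y=0) = 13/20, H(X|Y=0) = 0.6194
  p(Y=1) = 7/20, H(X|Y=1) = 0.5917
H(X|Y) = 0.6500×0.6194 + 0.3500×0.5917 = 0.6097 bits


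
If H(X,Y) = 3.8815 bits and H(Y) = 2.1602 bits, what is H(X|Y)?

Chain rule: H(X,Y) = H(X|Y) + H(Y)
H(X|Y) = H(X,Y) - H(Y) = 3.8815 - 2.1602 = 1.7213 bits


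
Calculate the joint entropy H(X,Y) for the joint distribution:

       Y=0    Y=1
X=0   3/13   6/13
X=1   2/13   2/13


H(X,Y) = -Σ p(x,y) log₂ p(x,y)
  p(0,0)=3/13: -0.2308 × log₂(0.2308) = 0.4882
  p(0,1)=6/13: -0.4615 × log₂(0.4615) = 0.5148
  p(1,0)=2/13: -0.1538 × log₂(0.1538) = 0.4155
  p(1,1)=2/13: -0.1538 × log₂(0.1538) = 0.4155
H(X,Y) = 1.8339 bits


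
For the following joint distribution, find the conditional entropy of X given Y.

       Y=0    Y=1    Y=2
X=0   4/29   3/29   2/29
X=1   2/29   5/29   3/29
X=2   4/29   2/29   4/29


H(X|Y) = Σ_y p(y) H(X|Y=y)
  p(Y=0) = 10/29, H(X|Y=0) = 1.5219
  p(Y=1) = 10/29, H(X|Y=1) = 1.4855
  p(Y=2) = 9/29, H(X|Y=2) = 1.5305
H(X|Y) = 0.3448×1.5219 + 0.3448×1.4855 + 0.3103×1.5305 = 1.5120 bits


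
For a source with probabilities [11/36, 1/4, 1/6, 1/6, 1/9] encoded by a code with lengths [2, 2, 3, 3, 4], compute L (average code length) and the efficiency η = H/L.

Average length L = Σ p_i × l_i = 2.5556 bits
Entropy H = 2.2365 bits
Efficiency η = H/L × 100% = 87.52%


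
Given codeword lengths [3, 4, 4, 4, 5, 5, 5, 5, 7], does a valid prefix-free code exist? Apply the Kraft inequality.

Kraft inequality: Σ 2^(-l_i) ≤ 1 for prefix-free code
Calculating: 2^(-3) + 2^(-4) + 2^(-4) + 2^(-4) + 2^(-5) + 2^(-5) + 2^(-5) + 2^(-5) + 2^(-7)
= 0.125 + 0.0625 + 0.0625 + 0.0625 + 0.03125 + 0.03125 + 0.03125 + 0.03125 + 0.0078125
= 0.4453
Since 0.4453 ≤ 1, prefix-free code exists


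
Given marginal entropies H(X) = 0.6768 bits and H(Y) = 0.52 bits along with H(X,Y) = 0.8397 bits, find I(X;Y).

I(X;Y) = H(X) + H(Y) - H(X,Y)
I(X;Y) = 0.6768 + 0.52 - 0.8397 = 0.3571 bits


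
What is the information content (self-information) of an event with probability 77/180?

Information content I(x) = -log₂(p(x))
I = -log₂(77/180) = -log₂(0.4278)
I = 1.2251 bits


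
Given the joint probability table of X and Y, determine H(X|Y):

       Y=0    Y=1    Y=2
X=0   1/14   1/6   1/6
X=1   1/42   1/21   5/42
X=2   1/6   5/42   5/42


H(X|Y) = Σ_y p(y) H(X|Y=y)
  p(Y=0) = 11/42, H(X|Y=0) = 1.2407
  p(Y=1) = 1/3, H(X|Y=1) = 1.4316
  p(Y=2) = 17/42, H(X|Y=2) = 1.5657
H(X|Y) = 0.2619×1.2407 + 0.3333×1.4316 + 0.4048×1.5657 = 1.4358 bits


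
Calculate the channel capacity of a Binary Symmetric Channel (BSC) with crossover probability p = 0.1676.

For BSC with error probability p:
C = 1 - H(p) where H(p) is binary entropy
H(0.1676) = -0.1676 × log₂(0.1676) - 0.8324 × log₂(0.8324)
H(p) = 0.6522
C = 1 - 0.6522 = 0.3478 bits/use


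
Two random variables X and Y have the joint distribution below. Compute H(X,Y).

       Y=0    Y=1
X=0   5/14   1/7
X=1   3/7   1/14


H(X,Y) = -Σ p(x,y) log₂ p(x,y)
  p(0,0)=5/14: -0.3571 × log₂(0.3571) = 0.5305
  p(0,1)=1/7: -0.1429 × log₂(0.1429) = 0.4011
  p(1,0)=3/7: -0.4286 × log₂(0.4286) = 0.5239
  p(1,1)=1/14: -0.0714 × log₂(0.0714) = 0.2720
H(X,Y) = 1.7274 bits


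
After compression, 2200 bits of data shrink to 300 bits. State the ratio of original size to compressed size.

Compression ratio = Original / Compressed
= 2200 / 300 = 7.33:1


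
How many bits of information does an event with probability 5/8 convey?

Information content I(x) = -log₂(p(x))
I = -log₂(5/8) = -log₂(0.6250)
I = 0.6781 bits


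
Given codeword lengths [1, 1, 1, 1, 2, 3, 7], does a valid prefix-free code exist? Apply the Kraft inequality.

Kraft inequality: Σ 2^(-l_i) ≤ 1 for prefix-free code
Calculating: 2^(-1) + 2^(-1) + 2^(-1) + 2^(-1) + 2^(-2) + 2^(-3) + 2^(-7)
= 0.5 + 0.5 + 0.5 + 0.5 + 0.25 + 0.125 + 0.0078125
= 2.3828
Since 2.3828 > 1, prefix-free code does not exist


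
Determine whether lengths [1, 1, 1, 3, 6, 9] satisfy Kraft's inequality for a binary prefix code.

Kraft inequality: Σ 2^(-l_i) ≤ 1 for prefix-free code
Calculating: 2^(-1) + 2^(-1) + 2^(-1) + 2^(-3) + 2^(-6) + 2^(-9)
= 0.5 + 0.5 + 0.5 + 0.125 + 0.015625 + 0.001953125
= 1.6426
Since 1.6426 > 1, prefix-free code does not exist


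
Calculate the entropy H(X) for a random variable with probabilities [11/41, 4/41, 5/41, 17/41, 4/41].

H(X) = -Σ p(x) log₂ p(x)
  -11/41 × log₂(11/41) = 0.5093
  -4/41 × log₂(4/41) = 0.3276
  -5/41 × log₂(5/41) = 0.3702
  -17/41 × log₂(17/41) = 0.5266
  -4/41 × log₂(4/41) = 0.3276
H(X) = 2.0612 bits


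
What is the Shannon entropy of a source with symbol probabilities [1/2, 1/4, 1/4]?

H(X) = -Σ p(x) log₂ p(x)
  -1/2 × log₂(1/2) = 0.5000
  -1/4 × log₂(1/4) = 0.5000
  -1/4 × log₂(1/4) = 0.5000
H(X) = 1.5000 bits


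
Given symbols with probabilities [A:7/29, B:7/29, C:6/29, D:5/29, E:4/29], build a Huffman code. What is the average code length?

Huffman tree construction:
Combine smallest probabilities repeatedly
Resulting codes:
  A: 01 (length 2)
  B: 10 (length 2)
  C: 00 (length 2)
  D: 111 (length 3)
  E: 110 (length 3)
Average length = Σ p(s) × length(s) = 2.3103 bits


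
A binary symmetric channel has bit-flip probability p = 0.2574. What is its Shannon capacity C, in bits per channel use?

For BSC with error probability p:
C = 1 - H(p) where H(p) is binary entropy
H(0.2574) = -0.2574 × log₂(0.2574) - 0.7426 × log₂(0.7426)
H(p) = 0.8228
C = 1 - 0.8228 = 0.1772 bits/use


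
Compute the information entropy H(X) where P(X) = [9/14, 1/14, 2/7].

H(X) = -Σ p(x) log₂ p(x)
  -9/14 × log₂(9/14) = 0.4098
  -1/14 × log₂(1/14) = 0.2720
  -2/7 × log₂(2/7) = 0.5164
H(X) = 1.1981 bits


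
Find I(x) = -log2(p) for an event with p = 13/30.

Information content I(x) = -log₂(p(x))
I = -log₂(13/30) = -log₂(0.4333)
I = 1.2065 bits


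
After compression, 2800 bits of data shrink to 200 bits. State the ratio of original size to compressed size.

Compression ratio = Original / Compressed
= 2800 / 200 = 14.00:1


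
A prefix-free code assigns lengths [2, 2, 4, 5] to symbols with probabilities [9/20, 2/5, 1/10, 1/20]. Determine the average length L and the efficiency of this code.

Average length L = Σ p_i × l_i = 2.3500 bits
Entropy H = 1.5955 bits
Efficiency η = H/L × 100% = 67.89%


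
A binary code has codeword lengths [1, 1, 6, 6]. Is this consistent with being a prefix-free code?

Kraft inequality: Σ 2^(-l_i) ≤ 1 for prefix-free code
Calculating: 2^(-1) + 2^(-1) + 2^(-6) + 2^(-6)
= 0.5 + 0.5 + 0.015625 + 0.015625
= 1.0312
Since 1.0312 > 1, prefix-free code does not exist


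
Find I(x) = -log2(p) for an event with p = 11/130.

Information content I(x) = -log₂(p(x))
I = -log₂(11/130) = -log₂(0.0846)
I = 3.5629 bits


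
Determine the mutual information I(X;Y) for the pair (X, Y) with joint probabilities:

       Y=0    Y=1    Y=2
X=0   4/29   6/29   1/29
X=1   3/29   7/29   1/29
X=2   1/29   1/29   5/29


H(X) = 1.5559, H(Y) = 1.5147, H(X,Y) = 2.8054
I(X;Y) = H(X) + H(Y) - H(X,Y) = 0.2653 bits


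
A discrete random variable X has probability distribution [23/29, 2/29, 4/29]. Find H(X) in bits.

H(X) = -Σ p(x) log₂ p(x)
  -23/29 × log₂(23/29) = 0.2652
  -2/29 × log₂(2/29) = 0.2661
  -4/29 × log₂(4/29) = 0.3942
H(X) = 0.9255 bits


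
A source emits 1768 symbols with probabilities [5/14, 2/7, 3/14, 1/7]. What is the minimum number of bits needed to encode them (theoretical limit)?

Entropy H = 1.9242 bits/symbol
Minimum bits = H × n = 1.9242 × 1768
= 3401.94 bits


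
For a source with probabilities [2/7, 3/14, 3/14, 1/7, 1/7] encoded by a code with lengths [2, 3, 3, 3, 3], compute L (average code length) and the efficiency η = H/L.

Average length L = Σ p_i × l_i = 2.7143 bits
Entropy H = 2.2709 bits
Efficiency η = H/L × 100% = 83.67%


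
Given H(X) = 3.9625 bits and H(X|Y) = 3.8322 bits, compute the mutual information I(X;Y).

I(X;Y) = H(X) - H(X|Y)
I(X;Y) = 3.9625 - 3.8322 = 0.1303 bits


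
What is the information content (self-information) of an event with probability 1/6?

Information content I(x) = -log₂(p(x))
I = -log₂(1/6) = -log₂(0.1667)
I = 2.5850 bits


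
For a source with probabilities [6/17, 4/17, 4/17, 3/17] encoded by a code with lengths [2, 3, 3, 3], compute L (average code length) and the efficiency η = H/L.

Average length L = Σ p_i × l_i = 2.6471 bits
Entropy H = 1.9542 bits
Efficiency η = H/L × 100% = 73.83%


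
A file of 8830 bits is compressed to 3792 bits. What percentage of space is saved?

Space savings = (1 - Compressed/Original) × 100%
= (1 - 3792/8830) × 100%
= 57.06%


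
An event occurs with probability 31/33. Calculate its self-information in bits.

Information content I(x) = -log₂(p(x))
I = -log₂(31/33) = -log₂(0.9394)
I = 0.0902 bits


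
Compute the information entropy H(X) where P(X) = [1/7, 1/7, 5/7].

H(X) = -Σ p(x) log₂ p(x)
  -1/7 × log₂(1/7) = 0.4011
  -1/7 × log₂(1/7) = 0.4011
  -5/7 × log₂(5/7) = 0.3467
H(X) = 1.1488 bits


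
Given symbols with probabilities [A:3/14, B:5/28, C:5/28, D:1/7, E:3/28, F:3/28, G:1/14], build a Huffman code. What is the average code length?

Huffman tree construction:
Combine smallest probabilities repeatedly
Resulting codes:
  A: 01 (length 2)
  B: 110 (length 3)
  C: 111 (length 3)
  D: 101 (length 3)
  E: 001 (length 3)
  F: 100 (length 3)
  G: 000 (length 3)
Average length = Σ p(s) × length(s) = 2.7857 bits


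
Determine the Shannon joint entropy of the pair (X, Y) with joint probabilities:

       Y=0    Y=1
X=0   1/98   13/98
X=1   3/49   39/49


H(X,Y) = -Σ p(x,y) log₂ p(x,y)
  p(0,0)=1/98: -0.0102 × log₂(0.0102) = 0.0675
  p(0,1)=13/98: -0.1327 × log₂(0.1327) = 0.3866
  p(1,0)=3/49: -0.0612 × log₂(0.0612) = 0.2467
  p(1,1)=39/49: -0.7959 × log₂(0.7959) = 0.2621
H(X,Y) = 0.9629 bits


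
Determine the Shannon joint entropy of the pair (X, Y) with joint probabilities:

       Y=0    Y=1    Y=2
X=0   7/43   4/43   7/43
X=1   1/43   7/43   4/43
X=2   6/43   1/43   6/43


H(X,Y) = -Σ p(x,y) log₂ p(x,y)
  p(0,0)=7/43: -0.1628 × log₂(0.1628) = 0.4263
  p(0,1)=4/43: -0.0930 × log₂(0.0930) = 0.3187
  p(0,2)=7/43: -0.1628 × log₂(0.1628) = 0.4263
  p(1,0)=1/43: -0.0233 × log₂(0.0233) = 0.1262
  p(1,1)=7/43: -0.1628 × log₂(0.1628) = 0.4263
  p(1,2)=4/43: -0.0930 × log₂(0.0930) = 0.3187
  p(2,0)=6/43: -0.1395 × log₂(0.1395) = 0.3965
  p(2,1)=1/43: -0.0233 × log₂(0.0233) = 0.1262
  p(2,2)=6/43: -0.1395 × log₂(0.1395) = 0.3965
H(X,Y) = 2.9618 bits


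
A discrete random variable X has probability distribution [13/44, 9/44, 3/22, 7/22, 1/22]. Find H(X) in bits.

H(X) = -Σ p(x) log₂ p(x)
  -13/44 × log₂(13/44) = 0.5197
  -9/44 × log₂(9/44) = 0.4683
  -3/22 × log₂(3/22) = 0.3920
  -7/22 × log₂(7/22) = 0.5257
  -1/22 × log₂(1/22) = 0.2027
H(X) = 2.1083 bits


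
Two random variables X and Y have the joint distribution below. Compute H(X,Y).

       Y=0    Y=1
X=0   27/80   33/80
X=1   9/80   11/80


H(X,Y) = -Σ p(x,y) log₂ p(x,y)
  p(0,0)=27/80: -0.3375 × log₂(0.3375) = 0.5289
  p(0,1)=33/80: -0.4125 × log₂(0.4125) = 0.5270
  p(1,0)=9/80: -0.1125 × log₂(0.1125) = 0.3546
  p(1,1)=11/80: -0.1375 × log₂(0.1375) = 0.3936
H(X,Y) = 1.8041 bits


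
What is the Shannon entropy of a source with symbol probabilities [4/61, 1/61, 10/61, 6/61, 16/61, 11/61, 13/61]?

H(X) = -Σ p(x) log₂ p(x)
  -4/61 × log₂(4/61) = 0.2578
  -1/61 × log₂(1/61) = 0.0972
  -10/61 × log₂(10/61) = 0.4277
  -6/61 × log₂(6/61) = 0.3291
  -16/61 × log₂(16/61) = 0.5064
  -11/61 × log₂(11/61) = 0.4456
  -13/61 × log₂(13/61) = 0.4753
H(X) = 2.5391 bits


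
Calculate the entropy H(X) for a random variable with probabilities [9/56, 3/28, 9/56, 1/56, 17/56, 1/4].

H(X) = -Σ p(x) log₂ p(x)
  -9/56 × log₂(9/56) = 0.4239
  -3/28 × log₂(3/28) = 0.3453
  -9/56 × log₂(9/56) = 0.4239
  -1/56 × log₂(1/56) = 0.1037
  -17/56 × log₂(17/56) = 0.5221
  -1/4 × log₂(1/4) = 0.5000
H(X) = 2.3188 bits


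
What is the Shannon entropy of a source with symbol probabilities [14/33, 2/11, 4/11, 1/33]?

H(X) = -Σ p(x) log₂ p(x)
  -14/33 × log₂(14/33) = 0.5248
  -2/11 × log₂(2/11) = 0.4472
  -4/11 × log₂(4/11) = 0.5307
  -1/33 × log₂(1/33) = 0.1529
H(X) = 1.6555 bits


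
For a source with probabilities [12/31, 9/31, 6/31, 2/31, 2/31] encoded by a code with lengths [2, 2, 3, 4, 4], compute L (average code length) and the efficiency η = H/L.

Average length L = Σ p_i × l_i = 2.4516 bits
Entropy H = 2.0168 bits
Efficiency η = H/L × 100% = 82.27%


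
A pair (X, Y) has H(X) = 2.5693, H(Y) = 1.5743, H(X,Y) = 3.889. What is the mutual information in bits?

I(X;Y) = H(X) + H(Y) - H(X,Y)
I(X;Y) = 2.5693 + 1.5743 - 3.889 = 0.2546 bits


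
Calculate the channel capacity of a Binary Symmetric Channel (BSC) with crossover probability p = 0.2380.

For BSC with error probability p:
C = 1 - H(p) where H(p) is binary entropy
H(0.2380) = -0.2380 × log₂(0.2380) - 0.7620 × log₂(0.7620)
H(p) = 0.7917
C = 1 - 0.7917 = 0.2083 bits/use


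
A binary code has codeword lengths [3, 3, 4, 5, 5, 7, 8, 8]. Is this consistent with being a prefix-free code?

Kraft inequality: Σ 2^(-l_i) ≤ 1 for prefix-free code
Calculating: 2^(-3) + 2^(-3) + 2^(-4) + 2^(-5) + 2^(-5) + 2^(-7) + 2^(-8) + 2^(-8)
= 0.125 + 0.125 + 0.0625 + 0.03125 + 0.03125 + 0.0078125 + 0.00390625 + 0.00390625
= 0.3906
Since 0.3906 ≤ 1, prefix-free code exists


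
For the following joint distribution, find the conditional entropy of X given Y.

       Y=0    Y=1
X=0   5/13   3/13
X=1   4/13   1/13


H(X|Y) = Σ_y p(y) H(X|Y=y)
  p(Y=0) = 9/13, H(X|Y=0) = 0.9911
  p(Y=1) = 4/13, H(X|Y=1) = 0.8113
H(X|Y) = 0.6923×0.9911 + 0.3077×0.8113 = 0.9358 bits


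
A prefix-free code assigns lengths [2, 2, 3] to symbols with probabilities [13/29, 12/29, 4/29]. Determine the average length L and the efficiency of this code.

Average length L = Σ p_i × l_i = 2.1379 bits
Entropy H = 1.4399 bits
Efficiency η = H/L × 100% = 67.35%


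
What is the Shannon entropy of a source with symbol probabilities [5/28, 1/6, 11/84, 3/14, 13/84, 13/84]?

H(X) = -Σ p(x) log₂ p(x)
  -5/28 × log₂(5/28) = 0.4438
  -1/6 × log₂(1/6) = 0.4308
  -11/84 × log₂(11/84) = 0.3841
  -3/14 × log₂(3/14) = 0.4762
  -13/84 × log₂(13/84) = 0.4166
  -13/84 × log₂(13/84) = 0.4166
H(X) = 2.5681 bits


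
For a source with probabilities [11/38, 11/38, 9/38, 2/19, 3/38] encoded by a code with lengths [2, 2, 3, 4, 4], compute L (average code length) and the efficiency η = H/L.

Average length L = Σ p_i × l_i = 2.6053 bits
Entropy H = 2.1587 bits
Efficiency η = H/L × 100% = 82.86%


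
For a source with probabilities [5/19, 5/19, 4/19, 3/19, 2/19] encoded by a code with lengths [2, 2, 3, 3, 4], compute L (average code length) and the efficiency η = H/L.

Average length L = Σ p_i × l_i = 2.5789 bits
Entropy H = 2.2493 bits
Efficiency η = H/L × 100% = 87.22%


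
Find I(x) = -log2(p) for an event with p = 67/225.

Information content I(x) = -log₂(p(x))
I = -log₂(67/225) = -log₂(0.2978)
I = 1.7477 bits


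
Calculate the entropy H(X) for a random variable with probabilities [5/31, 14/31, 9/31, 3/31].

H(X) = -Σ p(x) log₂ p(x)
  -5/31 × log₂(5/31) = 0.4246
  -14/31 × log₂(14/31) = 0.5179
  -9/31 × log₂(9/31) = 0.5180
  -3/31 × log₂(3/31) = 0.3261
H(X) = 1.7866 bits


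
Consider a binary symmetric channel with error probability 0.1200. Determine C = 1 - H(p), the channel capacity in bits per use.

For BSC with error probability p:
C = 1 - H(p) where H(p) is binary entropy
H(0.1200) = -0.1200 × log₂(0.1200) - 0.8800 × log₂(0.8800)
H(p) = 0.5294
C = 1 - 0.5294 = 0.4706 bits/use


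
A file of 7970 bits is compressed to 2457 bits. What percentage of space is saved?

Space savings = (1 - Compressed/Original) × 100%
= (1 - 2457/7970) × 100%
= 69.17%


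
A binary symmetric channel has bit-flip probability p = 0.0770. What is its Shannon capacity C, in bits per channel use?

For BSC with error probability p:
C = 1 - H(p) where H(p) is binary entropy
H(0.0770) = -0.0770 × log₂(0.0770) - 0.9230 × log₂(0.9230)
H(p) = 0.3915
C = 1 - 0.3915 = 0.6085 bits/use


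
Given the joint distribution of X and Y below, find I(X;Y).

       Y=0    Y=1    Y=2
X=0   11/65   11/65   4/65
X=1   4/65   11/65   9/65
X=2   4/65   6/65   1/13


H(X) = 1.5477, H(Y) = 1.5551, H(X,Y) = 3.0407
I(X;Y) = H(X) + H(Y) - H(X,Y) = 0.0621 bits


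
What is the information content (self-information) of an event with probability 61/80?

Information content I(x) = -log₂(p(x))
I = -log₂(61/80) = -log₂(0.7625)
I = 0.3912 bits


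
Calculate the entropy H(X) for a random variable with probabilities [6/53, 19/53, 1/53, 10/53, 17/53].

H(X) = -Σ p(x) log₂ p(x)
  -6/53 × log₂(6/53) = 0.3558
  -19/53 × log₂(19/53) = 0.5306
  -1/53 × log₂(1/53) = 0.1081
  -10/53 × log₂(10/53) = 0.4540
  -17/53 × log₂(17/53) = 0.5262
H(X) = 1.9746 bits


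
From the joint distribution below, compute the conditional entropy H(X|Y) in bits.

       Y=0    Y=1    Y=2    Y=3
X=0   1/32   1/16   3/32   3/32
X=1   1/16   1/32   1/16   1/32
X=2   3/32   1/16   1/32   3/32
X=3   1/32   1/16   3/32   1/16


H(X|Y) = Σ_y p(y) H(X|Y=y)
  p(Y=0) = 7/32, H(X|Y=0) = 1.8424
  p(Y=1) = 7/32, H(X|Y=1) = 1.9502
  p(Y=2) = 9/32, H(X|Y=2) = 1.8911
  p(Y=3) = 9/32, H(X|Y=3) = 1.8911
H(X|Y) = 0.2188×1.8424 + 0.2188×1.9502 + 0.2812×1.8911 + 0.2812×1.8911 = 1.8933 bits


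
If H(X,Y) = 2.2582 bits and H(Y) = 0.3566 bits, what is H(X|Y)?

Chain rule: H(X,Y) = H(X|Y) + H(Y)
H(X|Y) = H(X,Y) - H(Y) = 2.2582 - 0.3566 = 1.9016 bits


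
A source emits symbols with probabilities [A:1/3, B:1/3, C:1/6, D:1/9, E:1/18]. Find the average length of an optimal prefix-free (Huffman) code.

Huffman tree construction:
Combine smallest probabilities repeatedly
Resulting codes:
  A: 10 (length 2)
  B: 11 (length 2)
  C: 00 (length 2)
  D: 011 (length 3)
  E: 010 (length 3)
Average length = Σ p(s) × length(s) = 2.1667 bits


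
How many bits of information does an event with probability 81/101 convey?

Information content I(x) = -log₂(p(x))
I = -log₂(81/101) = -log₂(0.8020)
I = 0.3184 bits


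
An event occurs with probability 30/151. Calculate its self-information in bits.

Information content I(x) = -log₂(p(x))
I = -log₂(30/151) = -log₂(0.1987)
I = 2.3315 bits


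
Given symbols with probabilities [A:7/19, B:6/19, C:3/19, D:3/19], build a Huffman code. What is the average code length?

Huffman tree construction:
Combine smallest probabilities repeatedly
Resulting codes:
  A: 0 (length 1)
  B: 10 (length 2)
  C: 110 (length 3)
  D: 111 (length 3)
Average length = Σ p(s) × length(s) = 1.9474 bits


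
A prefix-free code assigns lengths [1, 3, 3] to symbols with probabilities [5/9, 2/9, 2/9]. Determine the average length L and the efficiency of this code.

Average length L = Σ p_i × l_i = 1.8889 bits
Entropy H = 1.4355 bits
Efficiency η = H/L × 100% = 76.00%


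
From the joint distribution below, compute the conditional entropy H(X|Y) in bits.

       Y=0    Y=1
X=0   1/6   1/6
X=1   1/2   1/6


H(X|Y) = Σ_y p(y) H(X|Y=y)
  p(Y=0) = 2/3, H(X|Y=0) = 0.8113
  p(Y=1) = 1/3, H(X|Y=1) = 1.0000
H(X|Y) = 0.6667×0.8113 + 0.3333×1.0000 = 0.8742 bits


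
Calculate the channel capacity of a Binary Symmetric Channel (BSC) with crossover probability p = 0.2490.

For BSC with error probability p:
C = 1 - H(p) where H(p) is binary entropy
H(0.2490) = -0.2490 × log₂(0.2490) - 0.7510 × log₂(0.7510)
H(p) = 0.8097
C = 1 - 0.8097 = 0.1903 bits/use


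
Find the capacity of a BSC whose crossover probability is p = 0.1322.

For BSC with error probability p:
C = 1 - H(p) where H(p) is binary entropy
H(0.1322) = -0.1322 × log₂(0.1322) - 0.8678 × log₂(0.8678)
H(p) = 0.5634
C = 1 - 0.5634 = 0.4366 bits/use


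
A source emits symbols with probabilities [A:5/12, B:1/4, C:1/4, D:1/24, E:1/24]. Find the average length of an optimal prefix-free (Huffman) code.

Huffman tree construction:
Combine smallest probabilities repeatedly
Resulting codes:
  A: 0 (length 1)
  B: 111 (length 3)
  C: 10 (length 2)
  D: 1100 (length 4)
  E: 1101 (length 4)
Average length = Σ p(s) × length(s) = 2.0000 bits


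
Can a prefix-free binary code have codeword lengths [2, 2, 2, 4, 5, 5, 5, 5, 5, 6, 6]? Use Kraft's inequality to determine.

Kraft inequality: Σ 2^(-l_i) ≤ 1 for prefix-free code
Calculating: 2^(-2) + 2^(-2) + 2^(-2) + 2^(-4) + 2^(-5) + 2^(-5) + 2^(-5) + 2^(-5) + 2^(-5) + 2^(-6) + 2^(-6)
= 0.25 + 0.25 + 0.25 + 0.0625 + 0.03125 + 0.03125 + 0.03125 + 0.03125 + 0.03125 + 0.015625 + 0.015625
= 1.0000
Since 1.0000 ≤ 1, prefix-free code exists


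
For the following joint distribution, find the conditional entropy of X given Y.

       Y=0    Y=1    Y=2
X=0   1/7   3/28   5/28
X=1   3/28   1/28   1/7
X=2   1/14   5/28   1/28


H(X|Y) = Σ_y p(y) H(X|Y=y)
  p(Y=0) = 9/28, H(X|Y=0) = 1.5305
  p(Y=1) = 9/28, H(X|Y=1) = 1.3516
  p(Y=2) = 5/14, H(X|Y=2) = 1.3610
H(X|Y) = 0.3214×1.5305 + 0.3214×1.3516 + 0.3571×1.3610 = 1.4125 bits


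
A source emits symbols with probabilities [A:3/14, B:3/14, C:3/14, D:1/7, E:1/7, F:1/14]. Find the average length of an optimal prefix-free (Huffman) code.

Huffman tree construction:
Combine smallest probabilities repeatedly
Resulting codes:
  A: 111 (length 3)
  B: 00 (length 2)
  C: 01 (length 2)
  D: 101 (length 3)
  E: 110 (length 3)
  F: 100 (length 3)
Average length = Σ p(s) × length(s) = 2.5714 bits


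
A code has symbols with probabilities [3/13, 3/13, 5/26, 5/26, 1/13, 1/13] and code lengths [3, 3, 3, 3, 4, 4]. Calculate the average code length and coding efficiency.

Average length L = Σ p_i × l_i = 3.1538 bits
Entropy H = 2.4605 bits
Efficiency η = H/L × 100% = 78.02%


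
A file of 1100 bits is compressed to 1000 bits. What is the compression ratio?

Compression ratio = Original / Compressed
= 1100 / 1000 = 1.10:1


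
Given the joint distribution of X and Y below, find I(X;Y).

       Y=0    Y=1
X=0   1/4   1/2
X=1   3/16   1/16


H(X) = 0.8113, H(Y) = 0.9887, H(X,Y) = 1.7028
I(X;Y) = H(X) + H(Y) - H(X,Y) = 0.0972 bits


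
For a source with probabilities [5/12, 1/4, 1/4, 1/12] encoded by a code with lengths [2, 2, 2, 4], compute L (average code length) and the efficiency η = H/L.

Average length L = Σ p_i × l_i = 2.1667 bits
Entropy H = 1.8250 bits
Efficiency η = H/L × 100% = 84.23%


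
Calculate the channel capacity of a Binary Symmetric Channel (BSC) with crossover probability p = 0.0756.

For BSC with error probability p:
C = 1 - H(p) where H(p) is binary entropy
H(0.0756) = -0.0756 × log₂(0.0756) - 0.9244 × log₂(0.9244)
H(p) = 0.3865
C = 1 - 0.3865 = 0.6135 bits/use


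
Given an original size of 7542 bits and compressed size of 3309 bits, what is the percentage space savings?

Space savings = (1 - Compressed/Original) × 100%
= (1 - 3309/7542) × 100%
= 56.13%


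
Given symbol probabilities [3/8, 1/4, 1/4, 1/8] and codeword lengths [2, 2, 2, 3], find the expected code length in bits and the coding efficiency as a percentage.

Average length L = Σ p_i × l_i = 2.1250 bits
Entropy H = 1.9056 bits
Efficiency η = H/L × 100% = 89.68%


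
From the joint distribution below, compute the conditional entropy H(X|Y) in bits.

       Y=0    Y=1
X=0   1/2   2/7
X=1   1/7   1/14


H(X|Y) = Σ_y p(y) H(X|Y=y)
  p(Y=0) = 9/14, H(X|Y=0) = 0.7642
  p(Y=1) = 5/14, H(X|Y=1) = 0.7219
H(X|Y) = 0.6429×0.7642 + 0.3571×0.7219 = 0.7491 bits


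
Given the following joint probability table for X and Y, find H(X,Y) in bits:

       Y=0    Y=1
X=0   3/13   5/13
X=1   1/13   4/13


H(X,Y) = -Σ p(x,y) log₂ p(x,y)
  p(0,0)=3/13: -0.2308 × log₂(0.2308) = 0.4882
  p(0,1)=5/13: -0.3846 × log₂(0.3846) = 0.5302
  p(1,0)=1/13: -0.0769 × log₂(0.0769) = 0.2846
  p(1,1)=4/13: -0.3077 × log₂(0.3077) = 0.5232
H(X,Y) = 1.8262 bits


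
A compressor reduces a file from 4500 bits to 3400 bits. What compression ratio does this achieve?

Compression ratio = Original / Compressed
= 4500 / 3400 = 1.32:1


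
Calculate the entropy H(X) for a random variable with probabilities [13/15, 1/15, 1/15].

H(X) = -Σ p(x) log₂ p(x)
  -13/15 × log₂(13/15) = 0.1789
  -1/15 × log₂(1/15) = 0.2605
  -1/15 × log₂(1/15) = 0.2605
H(X) = 0.6998 bits


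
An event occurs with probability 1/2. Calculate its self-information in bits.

Information content I(x) = -log₂(p(x))
I = -log₂(1/2) = -log₂(0.5000)
I = 1.0000 bits


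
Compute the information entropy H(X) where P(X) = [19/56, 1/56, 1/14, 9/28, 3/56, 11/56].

H(X) = -Σ p(x) log₂ p(x)
  -19/56 × log₂(19/56) = 0.5291
  -1/56 × log₂(1/56) = 0.1037
  -1/14 × log₂(1/14) = 0.2720
  -9/28 × log₂(9/28) = 0.5263
  -3/56 × log₂(3/56) = 0.2262
  -11/56 × log₂(11/56) = 0.4612
H(X) = 2.1185 bits


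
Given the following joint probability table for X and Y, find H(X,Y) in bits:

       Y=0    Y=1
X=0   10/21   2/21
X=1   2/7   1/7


H(X,Y) = -Σ p(x,y) log₂ p(x,y)
  p(0,0)=10/21: -0.4762 × log₂(0.4762) = 0.5097
  p(0,1)=2/21: -0.0952 × log₂(0.0952) = 0.3231
  p(1,0)=2/7: -0.2857 × log₂(0.2857) = 0.5164
  p(1,1)=1/7: -0.1429 × log₂(0.1429) = 0.4011
H(X,Y) = 1.7502 bits


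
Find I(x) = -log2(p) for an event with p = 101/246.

Information content I(x) = -log₂(p(x))
I = -log₂(101/246) = -log₂(0.4106)
I = 1.2843 bits


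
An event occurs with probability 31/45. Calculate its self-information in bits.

Information content I(x) = -log₂(p(x))
I = -log₂(31/45) = -log₂(0.6889)
I = 0.5377 bits


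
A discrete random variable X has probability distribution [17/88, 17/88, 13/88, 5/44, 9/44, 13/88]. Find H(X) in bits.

H(X) = -Σ p(x) log₂ p(x)
  -17/88 × log₂(17/88) = 0.4582
  -17/88 × log₂(17/88) = 0.4582
  -13/88 × log₂(13/88) = 0.4076
  -5/44 × log₂(5/44) = 0.3565
  -9/44 × log₂(9/44) = 0.4683
  -13/88 × log₂(13/88) = 0.4076
H(X) = 2.5564 bits


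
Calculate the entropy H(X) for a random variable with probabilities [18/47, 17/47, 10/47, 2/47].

H(X) = -Σ p(x) log₂ p(x)
  -18/47 × log₂(18/47) = 0.5303
  -17/47 × log₂(17/47) = 0.5307
  -10/47 × log₂(10/47) = 0.4750
  -2/47 × log₂(2/47) = 0.1938
H(X) = 1.7298 bits


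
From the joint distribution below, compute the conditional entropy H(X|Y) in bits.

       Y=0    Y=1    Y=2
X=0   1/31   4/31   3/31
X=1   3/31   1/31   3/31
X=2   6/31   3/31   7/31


H(X|Y) = Σ_y p(y) H(X|Y=y)
  p(Y=0) = 10/31, H(X|Y=0) = 1.2955
  p(Y=1) = 8/31, H(X|Y=1) = 1.4056
  p(Y=2) = 13/31, H(X|Y=2) = 1.4573
H(X|Y) = 0.3226×1.2955 + 0.2581×1.4056 + 0.4194×1.4573 = 1.3917 bits


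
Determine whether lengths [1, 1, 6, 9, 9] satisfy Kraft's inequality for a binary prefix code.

Kraft inequality: Σ 2^(-l_i) ≤ 1 for prefix-free code
Calculating: 2^(-1) + 2^(-1) + 2^(-6) + 2^(-9) + 2^(-9)
= 0.5 + 0.5 + 0.015625 + 0.001953125 + 0.001953125
= 1.0195
Since 1.0195 > 1, prefix-free code does not exist


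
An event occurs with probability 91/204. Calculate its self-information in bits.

Information content I(x) = -log₂(p(x))
I = -log₂(91/204) = -log₂(0.4461)
I = 1.1646 bits


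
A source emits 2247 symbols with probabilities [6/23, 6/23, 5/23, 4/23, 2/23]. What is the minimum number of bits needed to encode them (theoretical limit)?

Entropy H = 2.2353 bits/symbol
Minimum bits = H × n = 2.2353 × 2247
= 5022.80 bits


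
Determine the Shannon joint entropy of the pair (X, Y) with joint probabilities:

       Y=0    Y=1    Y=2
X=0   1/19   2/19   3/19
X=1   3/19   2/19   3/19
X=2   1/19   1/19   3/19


H(X,Y) = -Σ p(x,y) log₂ p(x,y)
  p(0,0)=1/19: -0.0526 × log₂(0.0526) = 0.2236
  p(0,1)=2/19: -0.1053 × log₂(0.1053) = 0.3419
  p(0,2)=3/19: -0.1579 × log₂(0.1579) = 0.4205
  p(1,0)=3/19: -0.1579 × log₂(0.1579) = 0.4205
  p(1,1)=2/19: -0.1053 × log₂(0.1053) = 0.3419
  p(1,2)=3/19: -0.1579 × log₂(0.1579) = 0.4205
  p(2,0)=1/19: -0.0526 × log₂(0.0526) = 0.2236
  p(2,1)=1/19: -0.0526 × log₂(0.0526) = 0.2236
  p(2,2)=3/19: -0.1579 × log₂(0.1579) = 0.4205
H(X,Y) = 3.0364 bits
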